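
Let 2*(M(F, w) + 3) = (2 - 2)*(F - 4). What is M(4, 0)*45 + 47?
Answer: -88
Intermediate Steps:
M(F, w) = -3 (M(F, w) = -3 + ((2 - 2)*(F - 4))/2 = -3 + (0*(-4 + F))/2 = -3 + (1/2)*0 = -3 + 0 = -3)
M(4, 0)*45 + 47 = -3*45 + 47 = -135 + 47 = -88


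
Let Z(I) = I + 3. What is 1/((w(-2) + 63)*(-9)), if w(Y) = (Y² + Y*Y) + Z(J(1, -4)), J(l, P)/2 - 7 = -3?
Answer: -1/738 ≈ -0.0013550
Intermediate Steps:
J(l, P) = 8 (J(l, P) = 14 + 2*(-3) = 14 - 6 = 8)
Z(I) = 3 + I
w(Y) = 11 + 2*Y² (w(Y) = (Y² + Y*Y) + (3 + 8) = (Y² + Y²) + 11 = 2*Y² + 11 = 11 + 2*Y²)
1/((w(-2) + 63)*(-9)) = 1/(((11 + 2*(-2)²) + 63)*(-9)) = 1/(((11 + 2*4) + 63)*(-9)) = 1/(((11 + 8) + 63)*(-9)) = 1/((19 + 63)*(-9)) = 1/(82*(-9)) = 1/(-738) = -1/738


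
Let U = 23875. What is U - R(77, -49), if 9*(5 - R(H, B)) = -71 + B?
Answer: 71570/3 ≈ 23857.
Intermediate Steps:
R(H, B) = 116/9 - B/9 (R(H, B) = 5 - (-71 + B)/9 = 5 + (71/9 - B/9) = 116/9 - B/9)
U - R(77, -49) = 23875 - (116/9 - 1/9*(-49)) = 23875 - (116/9 + 49/9) = 23875 - 1*55/3 = 23875 - 55/3 = 71570/3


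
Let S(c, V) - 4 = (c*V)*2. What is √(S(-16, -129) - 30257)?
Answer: 5*I*√1045 ≈ 161.63*I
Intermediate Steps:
S(c, V) = 4 + 2*V*c (S(c, V) = 4 + (c*V)*2 = 4 + (V*c)*2 = 4 + 2*V*c)
√(S(-16, -129) - 30257) = √((4 + 2*(-129)*(-16)) - 30257) = √((4 + 4128) - 30257) = √(4132 - 30257) = √(-26125) = 5*I*√1045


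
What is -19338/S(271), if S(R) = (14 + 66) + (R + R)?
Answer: -9669/311 ≈ -31.090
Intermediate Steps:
S(R) = 80 + 2*R
-19338/S(271) = -19338/(80 + 2*271) = -19338/(80 + 542) = -19338/622 = -19338*1/622 = -9669/311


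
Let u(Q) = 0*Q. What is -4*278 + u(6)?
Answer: -1112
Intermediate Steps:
u(Q) = 0
-4*278 + u(6) = -4*278 + 0 = -1112 + 0 = -1112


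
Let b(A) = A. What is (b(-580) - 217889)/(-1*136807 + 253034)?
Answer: -218469/116227 ≈ -1.8797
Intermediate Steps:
(b(-580) - 217889)/(-1*136807 + 253034) = (-580 - 217889)/(-1*136807 + 253034) = -218469/(-136807 + 253034) = -218469/116227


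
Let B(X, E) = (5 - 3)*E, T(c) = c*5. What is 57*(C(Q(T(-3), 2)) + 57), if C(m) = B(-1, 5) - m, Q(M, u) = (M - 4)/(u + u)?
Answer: 16359/4 ≈ 4089.8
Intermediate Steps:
T(c) = 5*c
Q(M, u) = (-4 + M)/(2*u) (Q(M, u) = (-4 + M)/((2*u)) = (-4 + M)*(1/(2*u)) = (-4 + M)/(2*u))
B(X, E) = 2*E
C(m) = 10 - m (C(m) = 2*5 - m = 10 - m)
57*(C(Q(T(-3), 2)) + 57) = 57*((10 - (-4 + 5*(-3))/(2*2)) + 57) = 57*((10 - (-4 - 15)/(2*2)) + 57) = 57*((10 - (-19)/(2*2)) + 57) = 57*((10 - 1*(-19/4)) + 57) = 57*((10 + 19/4) + 57) = 57*(59/4 + 57) = 57*(287/4) = 16359/4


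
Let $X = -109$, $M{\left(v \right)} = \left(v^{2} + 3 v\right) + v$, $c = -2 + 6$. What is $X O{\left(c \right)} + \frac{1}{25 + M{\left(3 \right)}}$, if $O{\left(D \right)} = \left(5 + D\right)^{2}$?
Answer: $- \frac{406133}{46} \approx -8829.0$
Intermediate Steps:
$c = 4$
$M{\left(v \right)} = v^{2} + 4 v$
$X O{\left(c \right)} + \frac{1}{25 + M{\left(3 \right)}} = - 109 \left(5 + 4\right)^{2} + \frac{1}{25 + 3 \left(4 + 3\right)} = - 109 \cdot 9^{2} + \frac{1}{25 + 3 \cdot 7} = \left(-109\right) 81 + \frac{1}{25 + 21} = -8829 + \frac{1}{46} = - \frac{406133}{46}$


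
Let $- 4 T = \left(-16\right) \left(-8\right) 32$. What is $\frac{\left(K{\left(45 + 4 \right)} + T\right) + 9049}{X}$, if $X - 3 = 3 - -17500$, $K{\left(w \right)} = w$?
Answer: $\frac{4037}{8753} \approx 0.46121$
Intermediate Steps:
$T = -1024$ ($T = - \frac{\left(-16\right) \left(-8\right) 32}{4} = - \frac{128 \cdot 32}{4} = \left(- \frac{1}{4}\right) 4096 = -1024$)
$X = 17506$ ($X = 3 + \left(3 - -17500\right) = 3 + \left(3 + 17500\right) = 3 + 17503 = 17506$)
$\frac{\left(K{\left(45 + 4 \right)} + T\right) + 9049}{X} = \frac{\left(\left(45 + 4\right) - 1024\right) + 9049}{17506} = \left(\left(49 - 1024\right) + 9049\right) \frac{1}{17506} = \left(-975 + 9049\right) \frac{1}{17506} = 8074 \cdot \frac{1}{17506} = \frac{4037}{8753}$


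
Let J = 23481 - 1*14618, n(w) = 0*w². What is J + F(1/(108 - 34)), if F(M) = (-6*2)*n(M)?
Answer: 8863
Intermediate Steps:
n(w) = 0
F(M) = 0 (F(M) = -6*2*0 = -12*0 = 0)
J = 8863 (J = 23481 - 14618 = 8863)
J + F(1/(108 - 34)) = 8863 + 0 = 8863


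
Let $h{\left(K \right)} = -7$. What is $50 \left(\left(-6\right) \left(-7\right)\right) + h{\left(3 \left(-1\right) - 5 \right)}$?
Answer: $2093$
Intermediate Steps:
$50 \left(\left(-6\right) \left(-7\right)\right) + h{\left(3 \left(-1\right) - 5 \right)} = 50 \left(\left(-6\right) \left(-7\right)\right) - 7 = 50 \cdot 42 - 7 = 2100 - 7 = 2093$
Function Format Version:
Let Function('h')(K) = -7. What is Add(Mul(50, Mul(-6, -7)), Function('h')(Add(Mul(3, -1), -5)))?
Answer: 2093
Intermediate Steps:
Add(Mul(50, Mul(-6, -7)), Function('h')(Add(Mul(3, -1), -5))) = Add(Mul(50, Mul(-6, -7)), -7) = Add(Mul(50, 42), -7) = Add(2100, -7) = 2093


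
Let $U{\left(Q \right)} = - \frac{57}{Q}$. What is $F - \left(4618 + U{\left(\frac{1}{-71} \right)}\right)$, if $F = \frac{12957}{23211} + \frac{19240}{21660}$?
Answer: $- \frac{8065932916}{931019} \approx -8663.5$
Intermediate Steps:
$F = \frac{1346719}{931019}$ ($F = 12957 \cdot \frac{1}{23211} + 19240 \cdot \frac{1}{21660} = \frac{4319}{7737} + \frac{962}{1083} = \frac{1346719}{931019} \approx 1.4465$)
$F - \left(4618 + U{\left(\frac{1}{-71} \right)}\right) = \frac{1346719}{931019} - \left(4618 - \frac{57}{\frac{1}{-71}}\right) = \frac{1346719}{931019} - \left(4618 - \frac{57}{- \frac{1}{71}}\right) = \frac{1346719}{931019} - \left(4618 - -4047\right) = \frac{1346719}{931019} - 8665 = - \frac{8065932916}{931019}$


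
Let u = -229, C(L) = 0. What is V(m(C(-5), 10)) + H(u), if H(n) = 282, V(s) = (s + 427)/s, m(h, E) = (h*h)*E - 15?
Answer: 3818/15 ≈ 254.53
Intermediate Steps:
m(h, E) = -15 + E*h² (m(h, E) = h²*E - 15 = E*h² - 15 = -15 + E*h²)
V(s) = (427 + s)/s
V(m(C(-5), 10)) + H(u) = (427 + (-15 + 10*0²))/(-15 + 10*0²) + 282 = (427 + (-15 + 10*0))/(-15 + 10*0) + 282 = (427 + (-15 + 0))/(-15 + 0) + 282 = (427 - 15)/(-15) + 282 = -1/15*412 + 282 = -412/15 + 282 = 3818/15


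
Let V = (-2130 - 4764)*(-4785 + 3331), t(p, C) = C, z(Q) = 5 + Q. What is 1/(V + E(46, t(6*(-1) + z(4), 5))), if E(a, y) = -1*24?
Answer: 1/10023852 ≈ 9.9762e-8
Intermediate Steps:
E(a, y) = -24
V = 10023876 (V = -6894*(-1454) = 10023876)
1/(V + E(46, t(6*(-1) + z(4), 5))) = 1/(10023876 - 24) = 1/10023852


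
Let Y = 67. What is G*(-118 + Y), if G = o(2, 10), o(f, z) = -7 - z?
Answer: 867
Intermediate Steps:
G = -17 (G = -7 - 1*10 = -7 - 10 = -17)
G*(-118 + Y) = -17*(-118 + 67) = -17*(-51) = 867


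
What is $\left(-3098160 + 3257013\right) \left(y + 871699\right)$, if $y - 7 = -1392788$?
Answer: $-82775438946$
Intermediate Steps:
$y = -1392781$ ($y = 7 - 1392788 = -1392781$)
$\left(-3098160 + 3257013\right) \left(y + 871699\right) = \left(-3098160 + 3257013\right) \left(-1392781 + 871699\right) = 158853 \left(-521082\right) = -82775438946$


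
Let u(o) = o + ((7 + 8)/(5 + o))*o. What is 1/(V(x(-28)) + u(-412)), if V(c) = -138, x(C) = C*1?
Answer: -407/217670 ≈ -0.0018698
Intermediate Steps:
u(o) = o + 15*o/(5 + o) (u(o) = o + (15/(5 + o))*o = o + 15*o/(5 + o))
x(C) = C
1/(V(x(-28)) + u(-412)) = 1/(-138 - 412*(20 - 412)/(5 - 412)) = 1/(-138 - 412*(-392)/(-407)) = 1/(-138 - 412*(-1/407)*(-392)) = 1/(-138 - 161504/407) = 1/(-217670/407) = -407/217670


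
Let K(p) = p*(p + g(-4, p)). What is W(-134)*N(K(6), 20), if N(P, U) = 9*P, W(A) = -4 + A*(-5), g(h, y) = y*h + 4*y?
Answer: 215784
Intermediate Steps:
g(h, y) = 4*y + h*y (g(h, y) = h*y + 4*y = 4*y + h*y)
W(A) = -4 - 5*A
K(p) = p² (K(p) = p*(p + p*(4 - 4)) = p*(p + p*0) = p*(p + 0) = p*p = p²)
W(-134)*N(K(6), 20) = (-4 - 5*(-134))*(9*6²) = (-4 + 670)*(9*36) = 666*324 = 215784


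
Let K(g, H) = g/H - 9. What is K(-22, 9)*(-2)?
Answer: 206/9 ≈ 22.889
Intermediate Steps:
K(g, H) = -9 + g/H
K(-22, 9)*(-2) = (-9 - 22/9)*(-2) = -103/9*(-2) = 206/9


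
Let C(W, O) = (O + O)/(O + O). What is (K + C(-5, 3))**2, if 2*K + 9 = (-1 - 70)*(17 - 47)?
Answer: 4507129/4 ≈ 1.1268e+6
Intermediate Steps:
C(W, O) = 1 (C(W, O) = (2*O)/((2*O)) = (2*O)*(1/(2*O)) = 1)
K = 2121/2 (K = -9/2 + ((-1 - 70)*(17 - 47))/2 = -9/2 + (-71*(-30))/2 = -9/2 + (1/2)*2130 = -9/2 + 1065 = 2121/2 ≈ 1060.5)
(K + C(-5, 3))**2 = (2121/2 + 1)**2 = (2123/2)**2 = 4507129/4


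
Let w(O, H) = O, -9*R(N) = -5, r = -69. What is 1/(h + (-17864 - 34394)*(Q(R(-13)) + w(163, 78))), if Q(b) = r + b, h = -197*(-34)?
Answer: -9/44411276 ≈ -2.0265e-7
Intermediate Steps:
R(N) = 5/9 (R(N) = -1/9*(-5) = 5/9)
h = 6698
Q(b) = -69 + b
1/(h + (-17864 - 34394)*(Q(R(-13)) + w(163, 78))) = 1/(6698 + (-17864 - 34394)*((-69 + 5/9) + 163)) = 1/(6698 - 52258*(-616/9 + 163)) = 1/(6698 - 52258*851/9) = 1/(6698 - 44471558/9) = 1/(-44411276/9) = -9/44411276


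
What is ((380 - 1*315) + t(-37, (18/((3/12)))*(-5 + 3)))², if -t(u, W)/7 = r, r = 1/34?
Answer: 4853209/1156 ≈ 4198.3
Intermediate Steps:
r = 1/34 ≈ 0.029412
t(u, W) = -7/34 (t(u, W) = -7*1/34 = -7/34)
((380 - 1*315) + t(-37, (18/((3/12)))*(-5 + 3)))² = ((380 - 1*315) - 7/34)² = ((380 - 315) - 7/34)² = (65 - 7/34)² = (2203/34)² = 4853209/1156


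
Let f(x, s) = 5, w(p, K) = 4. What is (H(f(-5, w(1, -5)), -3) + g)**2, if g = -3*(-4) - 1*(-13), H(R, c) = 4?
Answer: 841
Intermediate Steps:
g = 25 (g = 12 + 13 = 25)
(H(f(-5, w(1, -5)), -3) + g)**2 = (4 + 25)**2 = 29**2 = 841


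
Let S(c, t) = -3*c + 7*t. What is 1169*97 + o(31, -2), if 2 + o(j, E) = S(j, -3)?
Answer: 113277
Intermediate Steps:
o(j, E) = -23 - 3*j (o(j, E) = -2 + (-3*j + 7*(-3)) = -2 + (-3*j - 21) = -2 + (-21 - 3*j) = -23 - 3*j)
1169*97 + o(31, -2) = 1169*97 + (-23 - 3*31) = 113393 + (-23 - 93) = 113393 - 116 = 113277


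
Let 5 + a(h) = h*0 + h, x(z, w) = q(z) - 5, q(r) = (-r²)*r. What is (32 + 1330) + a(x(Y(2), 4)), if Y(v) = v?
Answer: 1344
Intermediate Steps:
q(r) = -r³
x(z, w) = -5 - z³ (x(z, w) = -z³ - 5 = -5 - z³)
a(h) = -5 + h (a(h) = -5 + (h*0 + h) = -5 + (0 + h) = -5 + h)
(32 + 1330) + a(x(Y(2), 4)) = (32 + 1330) + (-5 + (-5 - 1*2³)) = 1362 + (-5 + (-5 - 1*8)) = 1362 + (-5 + (-5 - 8)) = 1362 + (-5 - 13) = 1362 - 18 = 1344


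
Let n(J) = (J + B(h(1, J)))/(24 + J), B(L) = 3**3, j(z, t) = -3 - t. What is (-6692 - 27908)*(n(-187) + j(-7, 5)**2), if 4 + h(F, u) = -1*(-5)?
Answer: -366483200/163 ≈ -2.2484e+6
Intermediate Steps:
h(F, u) = 1 (h(F, u) = -4 - 1*(-5) = -4 + 5 = 1)
B(L) = 27
n(J) = (27 + J)/(24 + J) (n(J) = (J + 27)/(24 + J) = (27 + J)/(24 + J))
(-6692 - 27908)*(n(-187) + j(-7, 5)**2) = (-6692 - 27908)*((27 - 187)/(24 - 187) + (-3 - 1*5)**2) = -34600*(-160/(-163) + (-3 - 5)**2) = -34600*(-1/163*(-160) + (-8)**2) = -34600*(160/163 + 64) = -34600*10592/163 = -366483200/163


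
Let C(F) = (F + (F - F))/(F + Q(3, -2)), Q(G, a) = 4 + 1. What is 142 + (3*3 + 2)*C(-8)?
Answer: 514/3 ≈ 171.33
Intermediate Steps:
Q(G, a) = 5
C(F) = F/(5 + F) (C(F) = (F + (F - F))/(F + 5) = (F + 0)/(5 + F) = F/(5 + F))
142 + (3*3 + 2)*C(-8) = 142 + (3*3 + 2)*(-8/(5 - 8)) = 142 + (9 + 2)*(-8/(-3)) = 142 + 11*(-8*(-1/3)) = 142 + 11*(8/3) = 142 + 88/3 = 514/3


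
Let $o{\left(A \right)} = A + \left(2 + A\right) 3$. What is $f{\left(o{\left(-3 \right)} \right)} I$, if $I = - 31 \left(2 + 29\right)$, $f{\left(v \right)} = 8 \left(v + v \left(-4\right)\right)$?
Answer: $-138384$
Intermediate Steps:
$o{\left(A \right)} = 6 + 4 A$ ($o{\left(A \right)} = A + \left(6 + 3 A\right) = 6 + 4 A$)
$f{\left(v \right)} = - 24 v$ ($f{\left(v \right)} = 8 \left(v - 4 v\right) = 8 \left(- 3 v\right) = - 24 v$)
$I = -961$ ($I = \left(-31\right) 31 = -961$)
$f{\left(o{\left(-3 \right)} \right)} I = - 24 \left(6 + 4 \left(-3\right)\right) \left(-961\right) = - 24 \left(6 - 12\right) \left(-961\right) = \left(-24\right) \left(-6\right) \left(-961\right) = 144 \left(-961\right) = -138384$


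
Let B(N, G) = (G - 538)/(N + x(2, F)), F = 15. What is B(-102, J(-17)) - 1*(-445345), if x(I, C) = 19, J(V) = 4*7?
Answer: 36964145/83 ≈ 4.4535e+5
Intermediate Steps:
J(V) = 28
B(N, G) = (-538 + G)/(19 + N) (B(N, G) = (G - 538)/(N + 19) = (-538 + G)/(19 + N))
B(-102, J(-17)) - 1*(-445345) = (-538 + 28)/(19 - 102) - 1*(-445345) = -510/(-83) + 445345 = -1/83*(-510) + 445345 = 510/83 + 445345 = 36964145/83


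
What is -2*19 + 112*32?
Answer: 3546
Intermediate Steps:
-2*19 + 112*32 = -38 + 3584 = 3546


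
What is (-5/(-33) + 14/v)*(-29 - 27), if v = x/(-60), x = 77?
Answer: 19880/33 ≈ 602.42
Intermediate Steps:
v = -77/60 (v = 77/(-60) = 77*(-1/60) = -77/60 ≈ -1.2833)
(-5/(-33) + 14/v)*(-29 - 27) = (-5/(-33) + 14/(-77/60))*(-29 - 27) = (-5*(-1/33) + 14*(-60/77))*(-56) = (5/33 - 120/11)*(-56) = -355/33*(-56) = 19880/33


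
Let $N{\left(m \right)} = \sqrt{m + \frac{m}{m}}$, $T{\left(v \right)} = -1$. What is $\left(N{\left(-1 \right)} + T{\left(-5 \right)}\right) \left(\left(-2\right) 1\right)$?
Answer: $2$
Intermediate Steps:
$N{\left(m \right)} = \sqrt{1 + m}$ ($N{\left(m \right)} = \sqrt{m + 1} = \sqrt{1 + m}$)
$\left(N{\left(-1 \right)} + T{\left(-5 \right)}\right) \left(\left(-2\right) 1\right) = \left(\sqrt{1 - 1} - 1\right) \left(\left(-2\right) 1\right) = \left(\sqrt{0} - 1\right) \left(-2\right) = \left(0 - 1\right) \left(-2\right) = \left(-1\right) \left(-2\right) = 2$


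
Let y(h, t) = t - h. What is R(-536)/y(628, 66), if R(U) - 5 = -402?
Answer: 397/562 ≈ 0.70641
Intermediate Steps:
R(U) = -397 (R(U) = 5 - 402 = -397)
R(-536)/y(628, 66) = -397/(66 - 1*628) = -397/(66 - 628) = -397/(-562) = -397*(-1/562) = 397/562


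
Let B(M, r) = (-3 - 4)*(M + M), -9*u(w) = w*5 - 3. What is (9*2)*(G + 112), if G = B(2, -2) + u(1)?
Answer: 1508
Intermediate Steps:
u(w) = ⅓ - 5*w/9 (u(w) = -(w*5 - 3)/9 = -(5*w - 3)/9 = -(-3 + 5*w)/9 = ⅓ - 5*w/9)
B(M, r) = -14*M
G = -254/9 (G = -14*2 + (⅓ - 5/9*1) = -28 + (⅓ - 5/9) = -28 - 2/9 = -254/9 ≈ -28.222)
(9*2)*(G + 112) = (9*2)*(-254/9 + 112) = 18*(754/9) = 1508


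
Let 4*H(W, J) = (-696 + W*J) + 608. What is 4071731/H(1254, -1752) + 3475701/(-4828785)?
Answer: -7190208589303/884108684030 ≈ -8.1327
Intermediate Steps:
H(W, J) = -22 + J*W/4 (H(W, J) = ((-696 + W*J) + 608)/4 = ((-696 + J*W) + 608)/4 = (-88 + J*W)/4 = -22 + J*W/4)
4071731/H(1254, -1752) + 3475701/(-4828785) = 4071731/(-22 + (1/4)*(-1752)*1254) + 3475701/(-4828785) = 4071731/(-22 - 549252) + 3475701*(-1/4828785) = 4071731/(-549274) - 1158567/1609595 = 4071731*(-1/549274) - 1158567/1609595 = -4071731/549274 - 1158567/1609595 = -7190208589303/884108684030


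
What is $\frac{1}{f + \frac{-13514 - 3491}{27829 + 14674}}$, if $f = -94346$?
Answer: $- \frac{2237}{211052897} \approx -1.0599 \cdot 10^{-5}$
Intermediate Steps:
$\frac{1}{f + \frac{-13514 - 3491}{27829 + 14674}} = \frac{1}{-94346 + \frac{-13514 - 3491}{27829 + 14674}} = \frac{1}{-94346 - \frac{17005}{42503}} = \frac{1}{-94346 - \frac{895}{2237}} = \frac{1}{- \frac{211052897}{2237}} = - \frac{2237}{211052897}$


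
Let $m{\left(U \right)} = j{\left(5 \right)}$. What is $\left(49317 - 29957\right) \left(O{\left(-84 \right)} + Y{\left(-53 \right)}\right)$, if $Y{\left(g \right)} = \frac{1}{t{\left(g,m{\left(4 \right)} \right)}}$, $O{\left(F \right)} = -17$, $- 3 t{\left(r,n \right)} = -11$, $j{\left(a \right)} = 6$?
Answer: $-323840$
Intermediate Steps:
$m{\left(U \right)} = 6$
$t{\left(r,n \right)} = \frac{11}{3}$ ($t{\left(r,n \right)} = \left(- \frac{1}{3}\right) \left(-11\right) = \frac{11}{3}$)
$Y{\left(g \right)} = \frac{3}{11}$ ($Y{\left(g \right)} = \frac{1}{\frac{11}{3}} = \frac{3}{11}$)
$\left(49317 - 29957\right) \left(O{\left(-84 \right)} + Y{\left(-53 \right)}\right) = \left(49317 - 29957\right) \left(-17 + \frac{3}{11}\right) = 19360 \left(- \frac{184}{11}\right) = -323840$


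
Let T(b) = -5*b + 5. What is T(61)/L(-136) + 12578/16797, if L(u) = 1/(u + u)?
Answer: 1370647778/16797 ≈ 81601.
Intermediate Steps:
L(u) = 1/(2*u)
T(b) = 5 - 5*b
T(61)/L(-136) + 12578/16797 = (5 - 5*61)/(((½)/(-136))) + 12578/16797 = (5 - 305)/(((½)*(-1/136))) + 12578*(1/16797) = -300/(-1/272) + 12578/16797 = -300*(-272) + 12578/16797 = 81600 + 12578/16797 = 1370647778/16797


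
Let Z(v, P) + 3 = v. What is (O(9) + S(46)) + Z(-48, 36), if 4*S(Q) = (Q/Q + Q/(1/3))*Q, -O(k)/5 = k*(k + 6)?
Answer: 1745/2 ≈ 872.50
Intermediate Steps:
Z(v, P) = -3 + v
O(k) = -5*k*(6 + k) (O(k) = -5*k*(k + 6) = -5*k*(6 + k))
S(Q) = Q*(1 + 3*Q)/4 (S(Q) = ((Q/Q + Q/(1/3))*Q)/4 = ((1 + Q/(1/3))*Q)/4 = ((1 + Q*3)*Q)/4 = ((1 + 3*Q)*Q)/4 = (Q*(1 + 3*Q))/4 = Q*(1 + 3*Q)/4)
(O(9) + S(46)) + Z(-48, 36) = (-5*9*(6 + 9) + (1/4)*46*(1 + 3*46)) + (-3 - 48) = (-5*9*15 + (1/4)*46*(1 + 138)) - 51 = (-675 + (1/4)*46*139) - 51 = (-675 + 3197/2) - 51 = 1847/2 - 51 = 1745/2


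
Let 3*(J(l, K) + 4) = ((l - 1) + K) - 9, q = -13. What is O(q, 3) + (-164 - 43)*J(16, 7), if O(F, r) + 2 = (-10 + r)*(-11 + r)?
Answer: -15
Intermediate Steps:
O(F, r) = -2 + (-11 + r)*(-10 + r) (O(F, r) = -2 + (-10 + r)*(-11 + r) = -2 + (-11 + r)*(-10 + r))
J(l, K) = -22/3 + K/3 + l/3 (J(l, K) = -4 + (((l - 1) + K) - 9)/3 = -4 + (((-1 + l) + K) - 9)/3 = -4 + ((-1 + K + l) - 9)/3 = -4 + (-10 + K + l)/3 = -4 + (-10/3 + K/3 + l/3) = -22/3 + K/3 + l/3)
O(q, 3) + (-164 - 43)*J(16, 7) = (108 + 3² - 21*3) + (-164 - 43)*(-22/3 + (⅓)*7 + (⅓)*16) = (108 + 9 - 63) - 207*(-22/3 + 7/3 + 16/3) = 54 - 207*⅓ = 54 - 69 = -15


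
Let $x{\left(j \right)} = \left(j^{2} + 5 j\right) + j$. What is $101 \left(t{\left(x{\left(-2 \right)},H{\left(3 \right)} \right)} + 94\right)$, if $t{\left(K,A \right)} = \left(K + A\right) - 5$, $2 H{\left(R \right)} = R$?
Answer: $\frac{16665}{2} \approx 8332.5$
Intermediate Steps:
$H{\left(R \right)} = \frac{R}{2}$
$x{\left(j \right)} = j^{2} + 6 j$
$t{\left(K,A \right)} = -5 + A + K$ ($t{\left(K,A \right)} = \left(A + K\right) - 5 = -5 + A + K$)
$101 \left(t{\left(x{\left(-2 \right)},H{\left(3 \right)} \right)} + 94\right) = 101 \left(\left(-5 + \frac{1}{2} \cdot 3 - 2 \left(6 - 2\right)\right) + 94\right) = 101 \left(\left(-5 + \frac{3}{2} - 8\right) + 94\right) = 101 \left(- \frac{23}{2} + 94\right) = 101 \cdot \frac{165}{2} = \frac{16665}{2}$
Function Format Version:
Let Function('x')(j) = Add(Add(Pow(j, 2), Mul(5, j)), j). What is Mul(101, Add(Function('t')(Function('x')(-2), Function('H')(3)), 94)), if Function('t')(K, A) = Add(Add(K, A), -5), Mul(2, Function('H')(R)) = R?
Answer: Rational(16665, 2) ≈ 8332.5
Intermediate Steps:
Function('H')(R) = Mul(Rational(1, 2), R)
Function('x')(j) = Add(Pow(j, 2), Mul(6, j))
Function('t')(K, A) = Add(-5, A, K) (Function('t')(K, A) = Add(Add(A, K), -5) = Add(-5, A, K))
Mul(101, Add(Function('t')(Function('x')(-2), Function('H')(3)), 94)) = Mul(101, Add(Add(-5, Mul(Rational(1, 2), 3), Mul(-2, Add(6, -2))), 94)) = Mul(101, Add(Add(-5, Rational(3, 2), Mul(-2, 4)), 94)) = Mul(101, Add(Add(-5, Rational(3, 2), -8), 94)) = Mul(101, Add(Rational(-23, 2), 94)) = Mul(101, Rational(165, 2)) = Rational(16665, 2)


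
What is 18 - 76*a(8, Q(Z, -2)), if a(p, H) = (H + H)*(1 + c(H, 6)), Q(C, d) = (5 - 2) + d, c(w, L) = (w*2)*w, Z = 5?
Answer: -438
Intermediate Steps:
c(w, L) = 2*w² (c(w, L) = (2*w)*w = 2*w²)
Q(C, d) = 3 + d
a(p, H) = 2*H*(1 + 2*H²) (a(p, H) = (H + H)*(1 + 2*H²) = (2*H)*(1 + 2*H²) = 2*H*(1 + 2*H²))
18 - 76*a(8, Q(Z, -2)) = 18 - 76*(2*(3 - 2) + 4*(3 - 2)³) = 18 - 76*(2*1 + 4*1³) = 18 - 76*(2 + 4*1) = 18 - 76*(2 + 4) = 18 - 76*6 = 18 - 456 = -438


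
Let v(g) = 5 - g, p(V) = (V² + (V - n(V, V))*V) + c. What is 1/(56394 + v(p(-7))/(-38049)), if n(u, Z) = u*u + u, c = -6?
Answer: 12683/715245229 ≈ 1.7732e-5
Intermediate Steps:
n(u, Z) = u + u² (n(u, Z) = u² + u = u + u²)
p(V) = -6 + V² + V*(V - V*(1 + V)) (p(V) = (V² + (V - V*(1 + V))*V) - 6 = (V² + V*(V - V*(1 + V))) - 6 = -6 + V² + V*(V - V*(1 + V)))
1/(56394 + v(p(-7))/(-38049)) = 1/(56394 + (5 - (-6 + (-7)² - 1*(-7)³))/(-38049)) = 1/(56394 + (5 - (-6 + 49 - 1*(-343)))*(-1/38049)) = 1/(56394 + (5 - (-6 + 49 + 343))*(-1/38049)) = 1/(56394 + (5 - 1*386)*(-1/38049)) = 1/(56394 + (5 - 386)*(-1/38049)) = 1/(56394 - 381*(-1/38049)) = 1/(56394 + 127/12683) = 1/(715245229/12683) = 12683/715245229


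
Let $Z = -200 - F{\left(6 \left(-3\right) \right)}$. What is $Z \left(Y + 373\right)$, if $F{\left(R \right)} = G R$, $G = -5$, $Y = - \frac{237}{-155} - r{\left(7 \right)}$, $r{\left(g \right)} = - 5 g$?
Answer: $- \frac{3681666}{31} \approx -1.1876 \cdot 10^{5}$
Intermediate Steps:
$Y = \frac{5662}{155}$ ($Y = - \frac{237}{-155} - \left(-5\right) 7 = \left(-237\right) \left(- \frac{1}{155}\right) - -35 = \frac{237}{155} + 35 = \frac{5662}{155} \approx 36.529$)
$F{\left(R \right)} = - 5 R$
$Z = -290$ ($Z = -200 - - 5 \cdot 6 \left(-3\right) = -200 - \left(-5\right) \left(-18\right) = -200 - 90 = -290$)
$Z \left(Y + 373\right) = - 290 \left(\frac{5662}{155} + 373\right) = \left(-290\right) \frac{63477}{155} = - \frac{3681666}{31}$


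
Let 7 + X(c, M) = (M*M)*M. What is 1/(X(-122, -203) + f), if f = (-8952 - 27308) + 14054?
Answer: -1/8387640 ≈ -1.1922e-7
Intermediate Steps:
f = -22206 (f = -36260 + 14054 = -22206)
X(c, M) = -7 + M**3 (X(c, M) = -7 + (M*M)*M = -7 + M**2*M = -7 + M**3)
1/(X(-122, -203) + f) = 1/((-7 + (-203)**3) - 22206) = 1/((-7 - 8365427) - 22206) = 1/(-8365434 - 22206) = 1/(-8387640) = -1/8387640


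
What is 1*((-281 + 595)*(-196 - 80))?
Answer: -86664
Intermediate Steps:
1*((-281 + 595)*(-196 - 80)) = 1*(314*(-276)) = 1*(-86664) = -86664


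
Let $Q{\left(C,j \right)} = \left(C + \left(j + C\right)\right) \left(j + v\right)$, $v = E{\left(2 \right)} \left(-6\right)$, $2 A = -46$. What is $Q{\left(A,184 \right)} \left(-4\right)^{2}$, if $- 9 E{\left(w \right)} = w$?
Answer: $409216$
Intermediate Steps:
$A = -23$ ($A = \frac{1}{2} \left(-46\right) = -23$)
$E{\left(w \right)} = - \frac{w}{9}$
$v = \frac{4}{3}$ ($v = \left(- \frac{1}{9}\right) 2 \left(-6\right) = \left(- \frac{2}{9}\right) \left(-6\right) = \frac{4}{3} \approx 1.3333$)
$Q{\left(C,j \right)} = \left(\frac{4}{3} + j\right) \left(j + 2 C\right)$ ($Q{\left(C,j \right)} = \left(C + \left(j + C\right)\right) \left(j + \frac{4}{3}\right) = \left(C + \left(C + j\right)\right) \left(\frac{4}{3} + j\right) = \left(j + 2 C\right) \left(\frac{4}{3} + j\right) = \left(\frac{4}{3} + j\right) \left(j + 2 C\right)$)
$Q{\left(A,184 \right)} \left(-4\right)^{2} = \left(184^{2} + \frac{4}{3} \cdot 184 + \frac{8}{3} \left(-23\right) + 2 \left(-23\right) 184\right) \left(-4\right)^{2} = \left(33856 + \frac{736}{3} - \frac{184}{3} - 8464\right) 16 = 25576 \cdot 16 = 409216$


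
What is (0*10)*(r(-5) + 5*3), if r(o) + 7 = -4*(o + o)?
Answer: 0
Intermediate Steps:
r(o) = -7 - 8*o (r(o) = -7 - 4*(o + o) = -7 - 8*o)
(0*10)*(r(-5) + 5*3) = (0*10)*((-7 - 8*(-5)) + 5*3) = 0*((-7 + 40) + 15) = 0*(33 + 15) = 0*48 = 0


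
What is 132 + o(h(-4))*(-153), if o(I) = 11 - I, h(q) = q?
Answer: -2163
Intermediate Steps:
132 + o(h(-4))*(-153) = 132 + (11 - 1*(-4))*(-153) = 132 + (11 + 4)*(-153) = 132 + 15*(-153) = 132 - 2295 = -2163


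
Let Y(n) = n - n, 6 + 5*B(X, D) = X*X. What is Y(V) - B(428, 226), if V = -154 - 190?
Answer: -183178/5 ≈ -36636.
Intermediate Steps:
V = -344
B(X, D) = -6/5 + X²/5 (B(X, D) = -6/5 + (X*X)/5 = -6/5 + X²/5)
Y(n) = 0
Y(V) - B(428, 226) = 0 - (-6/5 + (⅕)*428²) = 0 - (-6/5 + (⅕)*183184) = 0 - (-6/5 + 183184/5) = 0 - 1*183178/5 = 0 - 183178/5 = -183178/5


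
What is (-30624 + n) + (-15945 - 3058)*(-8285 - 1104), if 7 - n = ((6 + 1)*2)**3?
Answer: 178385806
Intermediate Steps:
n = -2737 (n = 7 - ((6 + 1)*2)**3 = 7 - (7*2)**3 = 7 - 1*14**3 = 7 - 1*2744 = 7 - 2744 = -2737)
(-30624 + n) + (-15945 - 3058)*(-8285 - 1104) = (-30624 - 2737) + (-15945 - 3058)*(-8285 - 1104) = -33361 - 19003*(-9389) = -33361 + 178419167 = 178385806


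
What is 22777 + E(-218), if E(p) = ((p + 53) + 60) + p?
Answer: 22454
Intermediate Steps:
E(p) = 113 + 2*p (E(p) = ((53 + p) + 60) + p = (113 + p) + p = 113 + 2*p)
22777 + E(-218) = 22777 + (113 + 2*(-218)) = 22777 + (113 - 436) = 22777 - 323 = 22454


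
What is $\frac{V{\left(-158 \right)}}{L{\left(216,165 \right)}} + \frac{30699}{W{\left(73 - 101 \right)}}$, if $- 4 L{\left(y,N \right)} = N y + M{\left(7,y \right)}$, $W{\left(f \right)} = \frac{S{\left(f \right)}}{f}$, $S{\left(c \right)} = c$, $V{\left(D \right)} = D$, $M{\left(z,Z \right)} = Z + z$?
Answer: $\frac{1100958869}{35863} \approx 30699.0$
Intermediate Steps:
$W{\left(f \right)} = 1$ ($W{\left(f \right)} = \frac{f}{f} = 1$)
$L{\left(y,N \right)} = - \frac{7}{4} - \frac{y}{4} - \frac{N y}{4}$ ($L{\left(y,N \right)} = - \frac{N y + \left(y + 7\right)}{4} = - \frac{N y + \left(7 + y\right)}{4} = - \frac{7 + y + N y}{4} = - \frac{7}{4} - \frac{y}{4} - \frac{N y}{4}$)
$\frac{V{\left(-158 \right)}}{L{\left(216,165 \right)}} + \frac{30699}{W{\left(73 - 101 \right)}} = - \frac{158}{- \frac{7}{4} - 54 - \frac{165}{4} \cdot 216} + \frac{30699}{1} = - \frac{158}{- \frac{7}{4} - 54 - 8910} + 30699 \cdot 1 = - \frac{158}{- \frac{35863}{4}} + 30699 = \left(-158\right) \left(- \frac{4}{35863}\right) + 30699 = \frac{632}{35863} + 30699 = \frac{1100958869}{35863}$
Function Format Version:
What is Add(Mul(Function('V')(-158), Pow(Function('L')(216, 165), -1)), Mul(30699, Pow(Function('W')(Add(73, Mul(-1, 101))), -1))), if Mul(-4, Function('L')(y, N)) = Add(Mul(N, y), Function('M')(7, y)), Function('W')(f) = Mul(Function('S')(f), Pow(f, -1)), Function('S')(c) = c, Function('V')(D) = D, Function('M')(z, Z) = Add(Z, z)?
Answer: Rational(1100958869, 35863) ≈ 30699.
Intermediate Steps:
Function('W')(f) = 1 (Function('W')(f) = Mul(f, Pow(f, -1)) = 1)
Function('L')(y, N) = Add(Rational(-7, 4), Mul(Rational(-1, 4), y), Mul(Rational(-1, 4), N, y)) (Function('L')(y, N) = Mul(Rational(-1, 4), Add(Mul(N, y), Add(y, 7))) = Mul(Rational(-1, 4), Add(Mul(N, y), Add(7, y))) = Mul(Rational(-1, 4), Add(7, y, Mul(N, y))) = Add(Rational(-7, 4), Mul(Rational(-1, 4), y), Mul(Rational(-1, 4), N, y)))
Add(Mul(Function('V')(-158), Pow(Function('L')(216, 165), -1)), Mul(30699, Pow(Function('W')(Add(73, Mul(-1, 101))), -1))) = Add(Mul(-158, Pow(Add(Rational(-7, 4), Mul(Rational(-1, 4), 216), Mul(Rational(-1, 4), 165, 216)), -1)), Mul(30699, Pow(1, -1))) = Add(Mul(-158, Pow(Add(Rational(-7, 4), -54, -8910), -1)), Mul(30699, 1)) = Add(Mul(-158, Pow(Rational(-35863, 4), -1)), 30699) = Add(Mul(-158, Rational(-4, 35863)), 30699) = Add(Rational(632, 35863), 30699) = Rational(1100958869, 35863)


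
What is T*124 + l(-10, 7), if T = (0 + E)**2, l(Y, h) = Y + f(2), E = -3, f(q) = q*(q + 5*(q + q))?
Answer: 1150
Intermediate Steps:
f(q) = 11*q**2 (f(q) = q*(q + 5*(2*q)) = q*(q + 10*q) = q*(11*q) = 11*q**2)
l(Y, h) = 44 + Y (l(Y, h) = Y + 11*2**2 = Y + 11*4 = Y + 44 = 44 + Y)
T = 9 (T = (0 - 3)**2 = (-3)**2 = 9)
T*124 + l(-10, 7) = 9*124 + (44 - 10) = 1116 + 34 = 1150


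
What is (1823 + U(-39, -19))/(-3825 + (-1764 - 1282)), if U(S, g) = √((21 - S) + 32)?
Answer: -1823/6871 - 2*√23/6871 ≈ -0.26671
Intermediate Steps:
U(S, g) = √(53 - S)
(1823 + U(-39, -19))/(-3825 + (-1764 - 1282)) = (1823 + √(53 - 1*(-39)))/(-3825 + (-1764 - 1282)) = (1823 + √(53 + 39))/(-3825 - 3046) = (1823 + √92)/(-6871) = (1823 + 2*√23)*(-1/6871) = -1823/6871 - 2*√23/6871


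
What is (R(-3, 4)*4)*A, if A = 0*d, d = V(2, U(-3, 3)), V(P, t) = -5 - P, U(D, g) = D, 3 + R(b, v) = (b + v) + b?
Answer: 0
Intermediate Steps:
R(b, v) = -3 + v + 2*b (R(b, v) = -3 + ((b + v) + b) = -3 + (v + 2*b) = -3 + v + 2*b)
d = -7 (d = -5 - 1*2 = -5 - 2 = -7)
A = 0 (A = 0*(-7) = 0)
(R(-3, 4)*4)*A = ((-3 + 4 + 2*(-3))*4)*0 = ((-3 + 4 - 6)*4)*0 = -5*4*0 = -20*0 = 0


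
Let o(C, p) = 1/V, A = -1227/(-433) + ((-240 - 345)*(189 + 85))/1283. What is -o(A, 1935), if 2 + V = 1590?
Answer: -1/1588 ≈ -0.00062972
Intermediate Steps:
V = 1588 (V = -2 + 1590 = 1588)
A = -67831329/555539 (A = -1227*(-1/433) - 585*274*(1/1283) = 1227/433 - 160290*1/1283 = 1227/433 - 160290/1283 = -67831329/555539 ≈ -122.10)
o(C, p) = 1/1588
-o(A, 1935) = -1*1/1588 = -1/1588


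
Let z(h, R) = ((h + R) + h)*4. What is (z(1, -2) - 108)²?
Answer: 11664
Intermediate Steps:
z(h, R) = 4*R + 8*h (z(h, R) = ((R + h) + h)*4 = (R + 2*h)*4 = 4*R + 8*h)
(z(1, -2) - 108)² = ((4*(-2) + 8*1) - 108)² = ((-8 + 8) - 108)² = (0 - 108)² = (-108)² = 11664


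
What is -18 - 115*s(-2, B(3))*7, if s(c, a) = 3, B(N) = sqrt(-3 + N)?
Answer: -2433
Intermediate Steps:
-18 - 115*s(-2, B(3))*7 = -18 - 345*7 = -18 - 115*21 = -18 - 2415 = -2433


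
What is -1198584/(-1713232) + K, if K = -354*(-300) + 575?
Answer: 22866443173/214154 ≈ 1.0678e+5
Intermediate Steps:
K = 106775 (K = 106200 + 575 = 106775)
-1198584/(-1713232) + K = -1198584/(-1713232) + 106775 = -1198584*(-1/1713232) + 106775 = 149823/214154 + 106775 = 22866443173/214154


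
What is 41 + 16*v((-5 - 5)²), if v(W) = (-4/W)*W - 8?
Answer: -151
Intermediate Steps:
v(W) = -12 (v(W) = -4 - 8 = -12)
41 + 16*v((-5 - 5)²) = 41 + 16*(-12) = 41 - 192 = -151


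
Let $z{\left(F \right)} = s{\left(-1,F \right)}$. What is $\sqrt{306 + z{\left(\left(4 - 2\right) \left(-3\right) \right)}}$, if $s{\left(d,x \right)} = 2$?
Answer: $2 \sqrt{77} \approx 17.55$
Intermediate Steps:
$z{\left(F \right)} = 2$
$\sqrt{306 + z{\left(\left(4 - 2\right) \left(-3\right) \right)}} = \sqrt{306 + 2} = \sqrt{308} = 2 \sqrt{77}$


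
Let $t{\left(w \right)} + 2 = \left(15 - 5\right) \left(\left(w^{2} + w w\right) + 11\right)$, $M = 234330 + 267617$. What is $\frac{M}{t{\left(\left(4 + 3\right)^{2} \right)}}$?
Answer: $\frac{501947}{48128} \approx 10.429$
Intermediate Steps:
$M = 501947$
$t{\left(w \right)} = 108 + 20 w^{2}$ ($t{\left(w \right)} = -2 + \left(15 - 5\right) \left(\left(w^{2} + w w\right) + 11\right) = -2 + 10 \left(\left(w^{2} + w^{2}\right) + 11\right) = -2 + 10 \left(2 w^{2} + 11\right) = -2 + 10 \left(11 + 2 w^{2}\right) = -2 + \left(110 + 20 w^{2}\right) = 108 + 20 w^{2}$)
$\frac{M}{t{\left(\left(4 + 3\right)^{2} \right)}} = \frac{501947}{108 + 20 \left(\left(4 + 3\right)^{2}\right)^{2}} = \frac{501947}{108 + 20 \left(7^{2}\right)^{2}} = \frac{501947}{108 + 20 \cdot 49^{2}} = \frac{501947}{108 + 20 \cdot 2401} = \frac{501947}{108 + 48020} = \frac{501947}{48128}$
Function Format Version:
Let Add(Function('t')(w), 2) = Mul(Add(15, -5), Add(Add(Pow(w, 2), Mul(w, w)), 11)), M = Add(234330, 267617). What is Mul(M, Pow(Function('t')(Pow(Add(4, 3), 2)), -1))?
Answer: Rational(501947, 48128) ≈ 10.429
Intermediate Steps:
M = 501947
Function('t')(w) = Add(108, Mul(20, Pow(w, 2))) (Function('t')(w) = Add(-2, Mul(Add(15, -5), Add(Add(Pow(w, 2), Mul(w, w)), 11))) = Add(-2, Mul(10, Add(Add(Pow(w, 2), Pow(w, 2)), 11))) = Add(-2, Mul(10, Add(Mul(2, Pow(w, 2)), 11))) = Add(-2, Mul(10, Add(11, Mul(2, Pow(w, 2))))) = Add(-2, Add(110, Mul(20, Pow(w, 2)))) = Add(108, Mul(20, Pow(w, 2))))
Mul(M, Pow(Function('t')(Pow(Add(4, 3), 2)), -1)) = Mul(501947, Pow(Add(108, Mul(20, Pow(Pow(Add(4, 3), 2), 2))), -1)) = Mul(501947, Pow(Add(108, Mul(20, Pow(Pow(7, 2), 2))), -1)) = Mul(501947, Pow(Add(108, Mul(20, Pow(49, 2))), -1)) = Mul(501947, Pow(Add(108, Mul(20, 2401)), -1)) = Mul(501947, Pow(Add(108, 48020), -1)) = Mul(501947, Pow(48128, -1)) = Mul(501947, Rational(1, 48128)) = Rational(501947, 48128)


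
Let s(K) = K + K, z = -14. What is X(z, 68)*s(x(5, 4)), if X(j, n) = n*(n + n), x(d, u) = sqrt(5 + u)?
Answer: 55488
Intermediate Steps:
X(j, n) = 2*n**2 (X(j, n) = n*(2*n) = 2*n**2)
s(K) = 2*K
X(z, 68)*s(x(5, 4)) = (2*68**2)*(2*sqrt(5 + 4)) = (2*4624)*(2*sqrt(9)) = 9248*(2*3) = 9248*6 = 55488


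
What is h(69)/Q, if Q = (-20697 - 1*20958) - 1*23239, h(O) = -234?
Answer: 117/32447 ≈ 0.0036059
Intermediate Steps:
Q = -64894 (Q = (-20697 - 20958) - 23239 = -41655 - 23239 = -64894)
h(69)/Q = -234/(-64894) = -234*(-1/64894) = 117/32447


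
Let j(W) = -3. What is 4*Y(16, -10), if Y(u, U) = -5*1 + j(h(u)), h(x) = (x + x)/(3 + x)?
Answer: -32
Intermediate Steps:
h(x) = 2*x/(3 + x) (h(x) = (2*x)/(3 + x) = 2*x/(3 + x))
Y(u, U) = -8 (Y(u, U) = -5*1 - 3 = -5 - 3 = -8)
4*Y(16, -10) = 4*(-8) = -32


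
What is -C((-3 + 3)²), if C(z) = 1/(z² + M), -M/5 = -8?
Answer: -1/40 ≈ -0.025000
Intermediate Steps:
M = 40 (M = -5*(-8) = 40)
C(z) = 1/(40 + z²) (C(z) = 1/(z² + 40) = 1/(40 + z²))
-C((-3 + 3)²) = -1/(40 + ((-3 + 3)²)²) = -1/(40 + (0²)²) = -1/(40 + 0²) = -1/(40 + 0) = -1/40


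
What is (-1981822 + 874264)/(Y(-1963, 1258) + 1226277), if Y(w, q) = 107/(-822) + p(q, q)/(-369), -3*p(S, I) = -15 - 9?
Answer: -111980759148/123983947009 ≈ -0.90319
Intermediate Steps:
p(S, I) = 8 (p(S, I) = -(-15 - 9)/3 = -⅓*(-24) = 8)
Y(w, q) = -15353/101106 (Y(w, q) = 107/(-822) + 8/(-369) = 107*(-1/822) + 8*(-1/369) = -107/822 - 8/369 = -15353/101106)
(-1981822 + 874264)/(Y(-1963, 1258) + 1226277) = (-1981822 + 874264)/(-15353/101106 + 1226277) = -1107558/123983947009/101106 = -1107558*101106/123983947009 = -111980759148/123983947009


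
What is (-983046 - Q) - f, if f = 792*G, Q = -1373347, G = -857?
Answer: 1069045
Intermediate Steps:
f = -678744 (f = 792*(-857) = -678744)
(-983046 - Q) - f = (-983046 - 1*(-1373347)) - 1*(-678744) = (-983046 + 1373347) + 678744 = 390301 + 678744 = 1069045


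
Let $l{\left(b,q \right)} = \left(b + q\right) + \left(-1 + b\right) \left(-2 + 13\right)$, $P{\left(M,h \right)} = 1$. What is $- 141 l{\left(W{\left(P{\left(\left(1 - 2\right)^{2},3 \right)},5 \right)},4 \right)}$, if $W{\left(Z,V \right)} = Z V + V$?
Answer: $-15933$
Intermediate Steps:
$W{\left(Z,V \right)} = V + V Z$ ($W{\left(Z,V \right)} = V Z + V = V + V Z$)
$l{\left(b,q \right)} = -11 + q + 12 b$ ($l{\left(b,q \right)} = \left(b + q\right) + \left(-1 + b\right) 11 = \left(b + q\right) + \left(-11 + 11 b\right) = -11 + q + 12 b$)
$- 141 l{\left(W{\left(P{\left(\left(1 - 2\right)^{2},3 \right)},5 \right)},4 \right)} = - 141 \left(-11 + 4 + 12 \cdot 5 \left(1 + 1\right)\right) = - 141 \left(-11 + 4 + 12 \cdot 5 \cdot 2\right) = - 141 \left(-11 + 4 + 12 \cdot 10\right) = - 141 \left(-11 + 4 + 120\right) = \left(-141\right) 113 = -15933$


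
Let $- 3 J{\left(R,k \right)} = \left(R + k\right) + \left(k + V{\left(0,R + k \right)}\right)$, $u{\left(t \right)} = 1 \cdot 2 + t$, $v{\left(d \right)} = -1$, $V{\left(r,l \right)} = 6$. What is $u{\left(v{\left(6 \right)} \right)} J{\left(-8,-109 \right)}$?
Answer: $\frac{220}{3} \approx 73.333$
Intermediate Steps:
$u{\left(t \right)} = 2 + t$
$J{\left(R,k \right)} = -2 - \frac{2 k}{3} - \frac{R}{3}$ ($J{\left(R,k \right)} = - \frac{\left(R + k\right) + \left(k + 6\right)}{3} = - \frac{\left(R + k\right) + \left(6 + k\right)}{3} = - \frac{6 + R + 2 k}{3} = -2 - \frac{2 k}{3} - \frac{R}{3}$)
$u{\left(v{\left(6 \right)} \right)} J{\left(-8,-109 \right)} = \left(2 - 1\right) \left(-2 - - \frac{218}{3} - - \frac{8}{3}\right) = 1 \left(-2 + \frac{218}{3} + \frac{8}{3}\right) = 1 \cdot \frac{220}{3} = \frac{220}{3}$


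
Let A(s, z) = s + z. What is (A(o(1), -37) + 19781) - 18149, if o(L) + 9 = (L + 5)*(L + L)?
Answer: 1598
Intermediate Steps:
o(L) = -9 + 2*L*(5 + L) (o(L) = -9 + (L + 5)*(L + L) = -9 + (5 + L)*(2*L) = -9 + 2*L*(5 + L))
(A(o(1), -37) + 19781) - 18149 = (((-9 + 2*1² + 10*1) - 37) + 19781) - 18149 = (((-9 + 2*1 + 10) - 37) + 19781) - 18149 = (((-9 + 2 + 10) - 37) + 19781) - 18149 = ((3 - 37) + 19781) - 18149 = (-34 + 19781) - 18149 = 19747 - 18149 = 1598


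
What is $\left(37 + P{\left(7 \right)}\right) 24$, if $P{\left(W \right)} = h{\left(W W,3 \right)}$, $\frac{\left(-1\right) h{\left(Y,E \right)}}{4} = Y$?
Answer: $-3816$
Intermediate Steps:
$h{\left(Y,E \right)} = - 4 Y$
$P{\left(W \right)} = - 4 W^{2}$ ($P{\left(W \right)} = - 4 W W = - 4 W^{2}$)
$\left(37 + P{\left(7 \right)}\right) 24 = \left(37 - 4 \cdot 7^{2}\right) 24 = \left(37 - 196\right) 24 = \left(-159\right) 24 = -3816$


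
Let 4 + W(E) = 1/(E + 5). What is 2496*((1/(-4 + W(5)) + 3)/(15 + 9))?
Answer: 23608/79 ≈ 298.84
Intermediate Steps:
W(E) = -4 + 1/(5 + E) (W(E) = -4 + 1/(E + 5) = -4 + 1/(5 + E))
2496*((1/(-4 + W(5)) + 3)/(15 + 9)) = 2496*((1/(-4 + (-19 - 4*5)/(5 + 5)) + 3)/(15 + 9)) = 2496*((1/(-4 + (-19 - 20)/10) + 3)/24) = 2496*((1/(-4 + (⅒)*(-39)) + 3)*(1/24)) = 2496*((1/(-4 - 39/10) + 3)*(1/24)) = 2496*((1/(-79/10) + 3)*(1/24)) = 2496*((-10/79 + 3)*(1/24)) = 2496*((227/79)*(1/24)) = 2496*(227/1896) = 23608/79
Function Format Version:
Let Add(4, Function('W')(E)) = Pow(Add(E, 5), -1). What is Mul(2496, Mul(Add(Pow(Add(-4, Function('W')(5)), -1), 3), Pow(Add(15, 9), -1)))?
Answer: Rational(23608, 79) ≈ 298.84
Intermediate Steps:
Function('W')(E) = Add(-4, Pow(Add(5, E), -1)) (Function('W')(E) = Add(-4, Pow(Add(E, 5), -1)) = Add(-4, Pow(Add(5, E), -1)))
Mul(2496, Mul(Add(Pow(Add(-4, Function('W')(5)), -1), 3), Pow(Add(15, 9), -1))) = Mul(2496, Mul(Add(Pow(Add(-4, Mul(Pow(Add(5, 5), -1), Add(-19, Mul(-4, 5)))), -1), 3), Pow(Add(15, 9), -1))) = Mul(2496, Mul(Add(Pow(Add(-4, Mul(Pow(10, -1), Add(-19, -20))), -1), 3), Pow(24, -1))) = Mul(2496, Mul(Add(Pow(Add(-4, Mul(Rational(1, 10), -39)), -1), 3), Rational(1, 24))) = Mul(2496, Mul(Add(Pow(Add(-4, Rational(-39, 10)), -1), 3), Rational(1, 24))) = Mul(2496, Mul(Add(Pow(Rational(-79, 10), -1), 3), Rational(1, 24))) = Mul(2496, Mul(Add(Rational(-10, 79), 3), Rational(1, 24))) = Mul(2496, Mul(Rational(227, 79), Rational(1, 24))) = Mul(2496, Rational(227, 1896)) = Rational(23608, 79)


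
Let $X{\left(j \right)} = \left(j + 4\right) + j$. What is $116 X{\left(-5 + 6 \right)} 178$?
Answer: $123888$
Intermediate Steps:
$X{\left(j \right)} = 4 + 2 j$ ($X{\left(j \right)} = \left(4 + j\right) + j = 4 + 2 j$)
$116 X{\left(-5 + 6 \right)} 178 = 116 \left(4 + 2 \left(-5 + 6\right)\right) 178 = 116 \left(4 + 2 \cdot 1\right) 178 = 116 \left(4 + 2\right) 178 = 116 \cdot 6 \cdot 178 = 696 \cdot 178 = 123888$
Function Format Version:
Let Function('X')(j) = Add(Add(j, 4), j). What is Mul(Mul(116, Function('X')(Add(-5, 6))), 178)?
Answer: 123888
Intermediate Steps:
Function('X')(j) = Add(4, Mul(2, j)) (Function('X')(j) = Add(Add(4, j), j) = Add(4, Mul(2, j)))
Mul(Mul(116, Function('X')(Add(-5, 6))), 178) = Mul(Mul(116, Add(4, Mul(2, Add(-5, 6)))), 178) = Mul(Mul(116, Add(4, Mul(2, 1))), 178) = Mul(Mul(116, Add(4, 2)), 178) = Mul(Mul(116, 6), 178) = Mul(696, 178) = 123888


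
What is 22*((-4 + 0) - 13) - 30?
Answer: -404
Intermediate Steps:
22*((-4 + 0) - 13) - 30 = 22*(-4 - 13) - 30 = 22*(-17) - 30 = -374 - 30 = -404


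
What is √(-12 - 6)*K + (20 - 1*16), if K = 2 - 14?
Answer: 4 - 36*I*√2 ≈ 4.0 - 50.912*I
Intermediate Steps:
K = -12
√(-12 - 6)*K + (20 - 1*16) = √(-12 - 6)*(-12) + (20 - 1*16) = √(-18)*(-12) + (20 - 16) = (3*I*√2)*(-12) + 4 = -36*I*√2 + 4 = 4 - 36*I*√2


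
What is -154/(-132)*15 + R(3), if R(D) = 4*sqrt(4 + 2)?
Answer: 35/2 + 4*sqrt(6) ≈ 27.298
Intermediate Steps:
R(D) = 4*sqrt(6)
-154/(-132)*15 + R(3) = -154/(-132)*15 + 4*sqrt(6) = -154*(-1/132)*15 + 4*sqrt(6) = (7/6)*15 + 4*sqrt(6) = 35/2 + 4*sqrt(6)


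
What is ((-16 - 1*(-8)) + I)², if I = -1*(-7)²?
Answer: 3249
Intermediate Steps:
I = -49 (I = -1*49 = -49)
((-16 - 1*(-8)) + I)² = ((-16 - 1*(-8)) - 49)² = ((-16 + 8) - 49)² = (-8 - 49)² = (-57)² = 3249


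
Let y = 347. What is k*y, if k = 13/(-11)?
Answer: -4511/11 ≈ -410.09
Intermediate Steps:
k = -13/11 (k = 13*(-1/11) = -13/11 ≈ -1.1818)
k*y = -13/11*347 = -4511/11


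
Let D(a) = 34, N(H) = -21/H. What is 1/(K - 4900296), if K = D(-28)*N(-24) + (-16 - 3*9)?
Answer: -4/19601237 ≈ -2.0407e-7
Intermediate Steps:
K = -53/4 (K = 34*(-21/(-24)) + (-16 - 3*9) = 34*(-21*(-1/24)) + (-16 - 27) = 34*(7/8) - 43 = 119/4 - 43 = -53/4 ≈ -13.250)
1/(K - 4900296) = 1/(-53/4 - 4900296) = 1/(-19601237/4) = -4/19601237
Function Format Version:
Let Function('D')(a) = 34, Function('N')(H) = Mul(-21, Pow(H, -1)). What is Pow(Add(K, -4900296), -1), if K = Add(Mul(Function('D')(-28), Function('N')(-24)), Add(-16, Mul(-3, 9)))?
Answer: Rational(-4, 19601237) ≈ -2.0407e-7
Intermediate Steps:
K = Rational(-53, 4) (K = Add(Mul(34, Mul(-21, Pow(-24, -1))), Add(-16, Mul(-3, 9))) = Add(Mul(34, Mul(-21, Rational(-1, 24))), Add(-16, -27)) = Add(Mul(34, Rational(7, 8)), -43) = Add(Rational(119, 4), -43) = Rational(-53, 4) ≈ -13.250)
Pow(Add(K, -4900296), -1) = Pow(Add(Rational(-53, 4), -4900296), -1) = Pow(Rational(-19601237, 4), -1) = Rational(-4, 19601237)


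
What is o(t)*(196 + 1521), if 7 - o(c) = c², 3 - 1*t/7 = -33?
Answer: -109024349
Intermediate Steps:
t = 252 (t = 21 - 7*(-33) = 21 + 231 = 252)
o(c) = 7 - c²
o(t)*(196 + 1521) = (7 - 1*252²)*(196 + 1521) = (7 - 1*63504)*1717 = (7 - 63504)*1717 = -63497*1717 = -109024349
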